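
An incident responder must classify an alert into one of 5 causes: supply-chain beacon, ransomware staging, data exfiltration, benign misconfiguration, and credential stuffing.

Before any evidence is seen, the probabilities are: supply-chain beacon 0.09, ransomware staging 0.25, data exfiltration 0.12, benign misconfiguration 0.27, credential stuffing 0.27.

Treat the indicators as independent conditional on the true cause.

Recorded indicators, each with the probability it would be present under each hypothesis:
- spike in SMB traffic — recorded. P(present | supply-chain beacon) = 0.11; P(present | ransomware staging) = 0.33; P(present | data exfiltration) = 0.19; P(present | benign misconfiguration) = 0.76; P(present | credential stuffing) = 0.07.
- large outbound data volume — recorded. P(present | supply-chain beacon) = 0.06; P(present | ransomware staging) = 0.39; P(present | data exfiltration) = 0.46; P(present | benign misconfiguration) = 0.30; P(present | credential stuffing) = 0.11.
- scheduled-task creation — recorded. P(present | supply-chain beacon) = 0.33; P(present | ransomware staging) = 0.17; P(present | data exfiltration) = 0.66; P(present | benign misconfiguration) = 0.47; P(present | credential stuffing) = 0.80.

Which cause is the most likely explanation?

Multiply each prior by the joint likelihood of the indicator pattern:
  supply-chain beacon: 0.09 × 0.11 × 0.06 × 0.33 = 0.00019602
  ransomware staging: 0.25 × 0.33 × 0.39 × 0.17 = 0.0054698
  data exfiltration: 0.12 × 0.19 × 0.46 × 0.66 = 0.0069221
  benign misconfiguration: 0.27 × 0.76 × 0.30 × 0.47 = 0.028933
  credential stuffing: 0.27 × 0.07 × 0.11 × 0.80 = 0.0016632
Marginal likelihood of the evidence = 0.043184.
P(supply-chain beacon | evidence) ≈ 0.00019602 / 0.043184 ≈ 0.005
P(ransomware staging | evidence) ≈ 0.0054698 / 0.043184 ≈ 0.127
P(data exfiltration | evidence) ≈ 0.0069221 / 0.043184 ≈ 0.160
P(benign misconfiguration | evidence) ≈ 0.028933 / 0.043184 ≈ 0.670
P(credential stuffing | evidence) ≈ 0.0016632 / 0.043184 ≈ 0.039
The largest is 0.670, so benign misconfiguration is most probable.

benign misconfiguration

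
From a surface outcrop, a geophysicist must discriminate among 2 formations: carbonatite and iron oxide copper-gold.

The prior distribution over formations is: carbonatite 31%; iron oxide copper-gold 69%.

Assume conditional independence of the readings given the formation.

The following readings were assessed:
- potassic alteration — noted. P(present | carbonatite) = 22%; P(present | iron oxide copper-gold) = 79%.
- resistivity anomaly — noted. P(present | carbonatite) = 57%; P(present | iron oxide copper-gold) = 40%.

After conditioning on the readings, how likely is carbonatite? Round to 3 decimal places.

Multiply each prior by the joint likelihood of the reading pattern:
  carbonatite: 0.31 × 0.22 × 0.57 = 0.038874
  iron oxide copper-gold: 0.69 × 0.79 × 0.40 = 0.21804
Normalizing constant Z = 0.038874 + 0.21804 = 0.25691.
P(carbonatite | evidence) = 0.038874 / 0.25691 ≈ 0.151.

0.151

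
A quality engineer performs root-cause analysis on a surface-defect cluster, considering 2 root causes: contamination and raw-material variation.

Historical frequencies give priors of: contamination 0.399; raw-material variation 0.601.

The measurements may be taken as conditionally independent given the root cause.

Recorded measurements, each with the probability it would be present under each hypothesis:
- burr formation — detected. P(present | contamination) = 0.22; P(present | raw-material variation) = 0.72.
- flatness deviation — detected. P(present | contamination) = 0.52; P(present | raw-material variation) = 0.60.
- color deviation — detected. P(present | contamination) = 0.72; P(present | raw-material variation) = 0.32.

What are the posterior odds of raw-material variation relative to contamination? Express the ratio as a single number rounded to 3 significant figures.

2.53

Unnormalized posterior weight (prior times the measurement likelihoods) for each of the two hypotheses:
  raw-material variation: 0.601 × 0.72 × 0.60 × 0.32 = 0.083082
  contamination: 0.399 × 0.22 × 0.52 × 0.72 = 0.032865
Posterior odds = 0.083082 / 0.032865 ≈ 2.53.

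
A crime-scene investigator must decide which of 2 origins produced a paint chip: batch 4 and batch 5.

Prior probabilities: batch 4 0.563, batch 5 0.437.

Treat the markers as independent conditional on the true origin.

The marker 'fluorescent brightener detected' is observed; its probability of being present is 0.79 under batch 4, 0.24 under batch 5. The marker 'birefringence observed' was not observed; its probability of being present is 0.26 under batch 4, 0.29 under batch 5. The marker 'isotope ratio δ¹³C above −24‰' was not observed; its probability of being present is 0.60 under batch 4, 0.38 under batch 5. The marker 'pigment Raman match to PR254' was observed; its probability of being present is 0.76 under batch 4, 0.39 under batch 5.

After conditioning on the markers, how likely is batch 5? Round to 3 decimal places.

Multiply each prior by the joint likelihood of the marker pattern (using 1 − P(present | H) for each absent marker):
  batch 4: 0.563 × 0.79 × (1 − 0.26) × (1 − 0.60) × 0.76 = 0.10006
  batch 5: 0.437 × 0.24 × (1 − 0.29) × (1 − 0.38) × 0.39 = 0.018006
Marginal likelihood of the evidence = 0.11806.
P(batch 5 | evidence) = 0.018006 / 0.11806 ≈ 0.153.

0.153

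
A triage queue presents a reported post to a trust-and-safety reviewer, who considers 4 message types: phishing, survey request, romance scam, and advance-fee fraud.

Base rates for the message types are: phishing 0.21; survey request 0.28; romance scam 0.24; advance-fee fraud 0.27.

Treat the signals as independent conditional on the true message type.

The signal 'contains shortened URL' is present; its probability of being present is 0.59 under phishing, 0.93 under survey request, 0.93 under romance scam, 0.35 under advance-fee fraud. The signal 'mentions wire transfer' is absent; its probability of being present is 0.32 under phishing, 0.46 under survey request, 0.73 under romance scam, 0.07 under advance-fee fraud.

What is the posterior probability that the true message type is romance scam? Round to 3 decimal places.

0.162

For each hypothesis, the unnormalized posterior weight is prior × product of the signal likelihoods (using 1 − P(present | H) for each absent signal):
  phishing: 0.21 × 0.59 × (1 − 0.32) = 0.084252
  survey request: 0.28 × 0.93 × (1 − 0.46) = 0.14062
  romance scam: 0.24 × 0.93 × (1 − 0.73) = 0.060264
  advance-fee fraud: 0.27 × 0.35 × (1 − 0.07) = 0.087885
Marginal likelihood of the evidence = 0.37302.
P(romance scam | evidence) = 0.060264 / 0.37302 ≈ 0.162.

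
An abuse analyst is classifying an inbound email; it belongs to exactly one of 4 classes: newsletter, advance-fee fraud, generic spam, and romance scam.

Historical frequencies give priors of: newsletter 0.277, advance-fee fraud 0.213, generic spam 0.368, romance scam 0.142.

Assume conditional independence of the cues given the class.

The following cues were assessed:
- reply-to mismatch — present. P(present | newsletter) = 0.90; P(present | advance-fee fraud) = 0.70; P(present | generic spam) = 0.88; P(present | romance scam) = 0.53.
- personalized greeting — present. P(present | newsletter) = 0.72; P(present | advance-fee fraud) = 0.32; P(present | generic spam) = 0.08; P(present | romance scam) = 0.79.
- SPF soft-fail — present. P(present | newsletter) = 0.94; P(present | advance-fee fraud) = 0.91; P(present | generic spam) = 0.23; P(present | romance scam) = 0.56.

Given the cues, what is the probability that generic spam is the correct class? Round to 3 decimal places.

0.024

Multiply each prior by the joint likelihood of the cue pattern:
  newsletter: 0.277 × 0.90 × 0.72 × 0.94 = 0.16873
  advance-fee fraud: 0.213 × 0.70 × 0.32 × 0.91 = 0.043418
  generic spam: 0.368 × 0.88 × 0.08 × 0.23 = 0.0059587
  romance scam: 0.142 × 0.53 × 0.79 × 0.56 = 0.033295
The unnormalized weights sum to 0.2514.
P(generic spam | evidence) = 0.0059587 / 0.2514 ≈ 0.024.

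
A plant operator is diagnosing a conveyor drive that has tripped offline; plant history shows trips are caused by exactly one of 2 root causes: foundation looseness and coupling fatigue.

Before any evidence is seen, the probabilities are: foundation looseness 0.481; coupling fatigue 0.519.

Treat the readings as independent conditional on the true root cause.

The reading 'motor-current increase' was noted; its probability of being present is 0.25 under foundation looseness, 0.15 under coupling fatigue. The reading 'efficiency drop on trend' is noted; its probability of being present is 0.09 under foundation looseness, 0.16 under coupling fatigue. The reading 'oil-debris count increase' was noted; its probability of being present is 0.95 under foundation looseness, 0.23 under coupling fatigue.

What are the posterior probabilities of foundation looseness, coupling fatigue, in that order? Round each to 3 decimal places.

Multiply each prior by the joint likelihood of the reading pattern:
  foundation looseness: 0.481 × 0.25 × 0.09 × 0.95 = 0.010281
  coupling fatigue: 0.519 × 0.15 × 0.16 × 0.23 = 0.0028649
Normalizing constant Z = 0.010281 + 0.0028649 = 0.013146.
P(foundation looseness | evidence) = 0.010281 / 0.013146 ≈ 0.782
P(coupling fatigue | evidence) = 0.0028649 / 0.013146 ≈ 0.218

0.782, 0.218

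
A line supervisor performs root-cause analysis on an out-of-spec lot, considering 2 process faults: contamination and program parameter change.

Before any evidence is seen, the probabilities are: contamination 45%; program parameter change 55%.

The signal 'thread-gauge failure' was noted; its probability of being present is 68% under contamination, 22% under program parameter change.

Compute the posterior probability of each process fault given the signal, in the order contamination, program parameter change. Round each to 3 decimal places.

0.717, 0.283

For each hypothesis, the unnormalized posterior weight is prior × likelihood:
  contamination: 0.45 × 0.68 = 0.306
  program parameter change: 0.55 × 0.22 = 0.121
Marginal likelihood of the evidence = 0.427.
P(contamination | evidence) = 0.306 / 0.427 ≈ 0.717
P(program parameter change | evidence) = 0.121 / 0.427 ≈ 0.283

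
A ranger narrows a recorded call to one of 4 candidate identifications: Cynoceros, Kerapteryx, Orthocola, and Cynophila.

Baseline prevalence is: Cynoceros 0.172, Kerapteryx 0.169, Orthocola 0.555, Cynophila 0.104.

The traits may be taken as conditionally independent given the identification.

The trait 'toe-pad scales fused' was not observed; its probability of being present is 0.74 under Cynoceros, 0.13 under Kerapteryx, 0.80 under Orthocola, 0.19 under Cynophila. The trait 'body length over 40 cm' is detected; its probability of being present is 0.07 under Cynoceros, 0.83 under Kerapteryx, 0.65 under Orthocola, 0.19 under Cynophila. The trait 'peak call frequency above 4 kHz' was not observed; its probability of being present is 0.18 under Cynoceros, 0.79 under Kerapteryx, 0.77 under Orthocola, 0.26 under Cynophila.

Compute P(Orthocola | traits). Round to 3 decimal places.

For each hypothesis, the unnormalized posterior weight is prior × product of the trait likelihoods (using 1 − P(present | H) for each absent trait):
  Cynoceros: 0.172 × (1 − 0.74) × 0.07 × (1 − 0.18) = 0.0025669
  Kerapteryx: 0.169 × (1 − 0.13) × 0.83 × (1 − 0.79) = 0.025627
  Orthocola: 0.555 × (1 − 0.80) × 0.65 × (1 − 0.77) = 0.016594
  Cynophila: 0.104 × (1 − 0.19) × 0.19 × (1 − 0.26) = 0.011844
Normalizing constant Z = 0.0025669 + 0.025627 + 0.016594 + 0.011844 = 0.056633.
P(Orthocola | evidence) = 0.016594 / 0.056633 ≈ 0.293.

0.293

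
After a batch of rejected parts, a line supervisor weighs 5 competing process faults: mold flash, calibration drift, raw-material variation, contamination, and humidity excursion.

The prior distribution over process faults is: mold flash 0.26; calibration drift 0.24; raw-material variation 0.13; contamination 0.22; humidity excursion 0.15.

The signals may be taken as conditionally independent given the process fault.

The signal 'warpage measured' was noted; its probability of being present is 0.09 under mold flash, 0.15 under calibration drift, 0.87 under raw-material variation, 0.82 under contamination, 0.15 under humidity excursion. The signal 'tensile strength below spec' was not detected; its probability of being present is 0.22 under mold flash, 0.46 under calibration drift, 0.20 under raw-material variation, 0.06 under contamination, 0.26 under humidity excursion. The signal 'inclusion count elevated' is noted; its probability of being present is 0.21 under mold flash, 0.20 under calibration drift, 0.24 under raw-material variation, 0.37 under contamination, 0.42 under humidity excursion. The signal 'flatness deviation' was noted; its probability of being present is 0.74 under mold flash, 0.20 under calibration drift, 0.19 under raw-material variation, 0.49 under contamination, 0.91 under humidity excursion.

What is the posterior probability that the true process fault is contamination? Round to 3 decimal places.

0.686

Multiply each prior by the joint likelihood of the signal pattern (using 1 − P(present | H) for each absent signal):
  mold flash: 0.26 × 0.09 × (1 − 0.22) × 0.21 × 0.74 = 0.0028364
  calibration drift: 0.24 × 0.15 × (1 − 0.46) × 0.20 × 0.20 = 0.0007776
  raw-material variation: 0.13 × 0.87 × (1 − 0.20) × 0.24 × 0.19 = 0.0041259
  contamination: 0.22 × 0.82 × (1 − 0.06) × 0.37 × 0.49 = 0.030744
  humidity excursion: 0.15 × 0.15 × (1 − 0.26) × 0.42 × 0.91 = 0.0063636
The unnormalized weights sum to 0.044848.
P(contamination | evidence) = 0.030744 / 0.044848 ≈ 0.686.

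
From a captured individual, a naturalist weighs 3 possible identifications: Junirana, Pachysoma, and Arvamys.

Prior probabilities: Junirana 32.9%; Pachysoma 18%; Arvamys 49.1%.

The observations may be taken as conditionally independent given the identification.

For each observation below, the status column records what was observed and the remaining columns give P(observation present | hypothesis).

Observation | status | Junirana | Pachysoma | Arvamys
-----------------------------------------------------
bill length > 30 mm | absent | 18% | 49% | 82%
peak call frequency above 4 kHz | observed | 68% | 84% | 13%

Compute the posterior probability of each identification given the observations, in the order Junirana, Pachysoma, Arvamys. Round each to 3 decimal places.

0.674, 0.283, 0.042

By Bayes' rule with conditional independence, the unnormalized weight for each hypothesis is prior × ∏ likelihoods (using 1 − P(present | H) for each absent observation):
  Junirana: 0.329 × (1 − 0.18) × 0.68 = 0.18345
  Pachysoma: 0.180 × (1 − 0.49) × 0.84 = 0.077112
  Arvamys: 0.491 × (1 − 0.82) × 0.13 = 0.011489
Marginal likelihood of the evidence = 0.27205.
P(Junirana | evidence) = 0.18345 / 0.27205 ≈ 0.674
P(Pachysoma | evidence) = 0.077112 / 0.27205 ≈ 0.283
P(Arvamys | evidence) = 0.011489 / 0.27205 ≈ 0.042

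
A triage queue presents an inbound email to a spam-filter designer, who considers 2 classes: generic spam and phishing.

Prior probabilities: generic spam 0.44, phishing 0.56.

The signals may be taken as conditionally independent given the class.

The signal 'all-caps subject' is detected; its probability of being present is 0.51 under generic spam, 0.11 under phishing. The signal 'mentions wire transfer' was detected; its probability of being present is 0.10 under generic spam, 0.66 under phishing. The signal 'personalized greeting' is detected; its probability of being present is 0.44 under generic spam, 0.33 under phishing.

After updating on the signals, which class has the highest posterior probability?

Multiply each prior by the joint likelihood of the signal pattern:
  generic spam: 0.44 × 0.51 × 0.10 × 0.44 = 0.0098736
  phishing: 0.56 × 0.11 × 0.66 × 0.33 = 0.013416
Normalizing constant Z = 0.0098736 + 0.013416 = 0.02329.
P(generic spam | evidence) ≈ 0.0098736 / 0.02329 ≈ 0.424
P(phishing | evidence) ≈ 0.013416 / 0.02329 ≈ 0.576
The largest is 0.576, so phishing is most probable.

phishing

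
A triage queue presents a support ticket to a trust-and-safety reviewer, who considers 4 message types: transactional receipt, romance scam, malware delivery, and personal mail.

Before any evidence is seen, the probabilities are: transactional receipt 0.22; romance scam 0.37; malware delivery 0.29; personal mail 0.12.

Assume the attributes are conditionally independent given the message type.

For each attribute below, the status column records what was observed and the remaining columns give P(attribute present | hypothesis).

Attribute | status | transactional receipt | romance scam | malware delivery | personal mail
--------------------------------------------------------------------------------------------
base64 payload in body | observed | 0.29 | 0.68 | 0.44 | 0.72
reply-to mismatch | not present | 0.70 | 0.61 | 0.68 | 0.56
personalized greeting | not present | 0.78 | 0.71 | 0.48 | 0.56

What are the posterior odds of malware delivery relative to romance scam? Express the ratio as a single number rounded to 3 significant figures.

0.746

The normalizing constant cancels in an odds ratio, so compute prior × likelihood for the two hypotheses only (using 1 − P(present | H) for each absent attribute):
  malware delivery: 0.29 × 0.44 × (1 − 0.68) × (1 − 0.48) = 0.021233
  romance scam: 0.37 × 0.68 × (1 − 0.61) × (1 − 0.71) = 0.028456
Posterior odds = 0.021233 / 0.028456 ≈ 0.746.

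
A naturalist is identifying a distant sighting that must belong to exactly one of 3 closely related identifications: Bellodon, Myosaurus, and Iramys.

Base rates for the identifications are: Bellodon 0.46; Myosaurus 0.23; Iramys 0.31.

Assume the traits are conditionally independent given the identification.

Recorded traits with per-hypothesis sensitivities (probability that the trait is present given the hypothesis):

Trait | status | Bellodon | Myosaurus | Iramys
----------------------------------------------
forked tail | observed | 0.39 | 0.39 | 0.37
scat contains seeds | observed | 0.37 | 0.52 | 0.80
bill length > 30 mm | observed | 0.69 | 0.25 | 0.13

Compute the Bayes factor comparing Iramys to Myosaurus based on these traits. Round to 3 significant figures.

Take the product of per-trait likelihoods under each hypothesis, then divide.
  Iramys: 0.37 × 0.80 × 0.13 = 0.03848
  Myosaurus: 0.39 × 0.52 × 0.25 = 0.0507
Bayes factor = 0.03848 / 0.0507 ≈ 0.759

0.759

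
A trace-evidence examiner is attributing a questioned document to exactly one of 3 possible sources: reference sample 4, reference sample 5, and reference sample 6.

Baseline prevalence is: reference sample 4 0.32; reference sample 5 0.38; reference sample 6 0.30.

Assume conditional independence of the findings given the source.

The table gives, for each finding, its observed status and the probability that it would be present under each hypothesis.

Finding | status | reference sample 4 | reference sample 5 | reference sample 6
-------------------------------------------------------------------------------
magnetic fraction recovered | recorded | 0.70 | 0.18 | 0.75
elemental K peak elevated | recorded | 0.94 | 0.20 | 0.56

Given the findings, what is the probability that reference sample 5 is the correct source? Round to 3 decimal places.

By Bayes' rule with conditional independence, the unnormalized weight for each hypothesis is prior × ∏ likelihoods:
  reference sample 4: 0.32 × 0.70 × 0.94 = 0.21056
  reference sample 5: 0.38 × 0.18 × 0.20 = 0.01368
  reference sample 6: 0.30 × 0.75 × 0.56 = 0.126
The unnormalized weights sum to 0.35024.
P(reference sample 5 | evidence) = 0.01368 / 0.35024 ≈ 0.039.

0.039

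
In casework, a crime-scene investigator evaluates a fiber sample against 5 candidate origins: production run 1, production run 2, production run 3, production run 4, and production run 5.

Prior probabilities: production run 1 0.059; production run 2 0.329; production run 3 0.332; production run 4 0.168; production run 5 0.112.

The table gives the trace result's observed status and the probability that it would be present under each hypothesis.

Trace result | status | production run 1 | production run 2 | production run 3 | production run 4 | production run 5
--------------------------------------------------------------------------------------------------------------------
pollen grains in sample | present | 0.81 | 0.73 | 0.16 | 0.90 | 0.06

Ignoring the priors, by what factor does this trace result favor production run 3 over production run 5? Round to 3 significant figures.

Likelihood of this trace result under each hypothesis:
  production run 3: 0.16
  production run 5: 0.06
Bayes factor = 0.16 / 0.06 ≈ 2.67

2.67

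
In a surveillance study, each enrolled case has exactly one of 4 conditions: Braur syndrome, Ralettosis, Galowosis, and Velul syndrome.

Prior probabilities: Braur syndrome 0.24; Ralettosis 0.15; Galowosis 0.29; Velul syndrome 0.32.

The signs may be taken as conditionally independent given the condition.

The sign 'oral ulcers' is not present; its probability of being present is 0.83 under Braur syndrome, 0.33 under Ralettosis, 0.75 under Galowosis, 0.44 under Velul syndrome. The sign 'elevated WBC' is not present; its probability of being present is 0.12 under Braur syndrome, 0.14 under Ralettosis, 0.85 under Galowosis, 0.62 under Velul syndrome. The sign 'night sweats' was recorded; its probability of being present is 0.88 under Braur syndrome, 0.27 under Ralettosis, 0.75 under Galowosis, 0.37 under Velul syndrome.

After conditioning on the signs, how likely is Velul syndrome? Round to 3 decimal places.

By Bayes' rule with conditional independence, the unnormalized weight for each hypothesis is prior × ∏ likelihoods (using 1 − P(present | H) for each absent sign):
  Braur syndrome: 0.24 × (1 − 0.83) × (1 − 0.12) × 0.88 = 0.031596
  Ralettosis: 0.15 × (1 − 0.33) × (1 − 0.14) × 0.27 = 0.023336
  Galowosis: 0.29 × (1 − 0.75) × (1 − 0.85) × 0.75 = 0.0081563
  Velul syndrome: 0.32 × (1 − 0.44) × (1 − 0.62) × 0.37 = 0.025196
Marginal likelihood of the evidence = 0.088283.
P(Velul syndrome | evidence) = 0.025196 / 0.088283 ≈ 0.285.

0.285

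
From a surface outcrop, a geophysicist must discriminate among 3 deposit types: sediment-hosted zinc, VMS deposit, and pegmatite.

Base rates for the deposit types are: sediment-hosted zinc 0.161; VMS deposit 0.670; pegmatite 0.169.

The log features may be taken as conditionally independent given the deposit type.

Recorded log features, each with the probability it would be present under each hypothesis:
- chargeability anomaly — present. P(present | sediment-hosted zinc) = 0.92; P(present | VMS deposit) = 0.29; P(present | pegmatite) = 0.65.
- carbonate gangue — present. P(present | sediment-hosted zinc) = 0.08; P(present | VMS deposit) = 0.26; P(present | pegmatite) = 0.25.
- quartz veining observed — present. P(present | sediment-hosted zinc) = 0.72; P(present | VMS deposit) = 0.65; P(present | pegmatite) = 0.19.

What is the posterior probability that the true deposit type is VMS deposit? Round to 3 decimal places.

For each hypothesis, the unnormalized posterior weight is prior × product of the log feature likelihoods:
  sediment-hosted zinc: 0.161 × 0.92 × 0.08 × 0.72 = 0.0085317
  VMS deposit: 0.670 × 0.29 × 0.26 × 0.65 = 0.032837
  pegmatite: 0.169 × 0.65 × 0.25 × 0.19 = 0.0052179
Marginal likelihood of the evidence = 0.046586.
P(VMS deposit | evidence) = 0.032837 / 0.046586 ≈ 0.705.

0.705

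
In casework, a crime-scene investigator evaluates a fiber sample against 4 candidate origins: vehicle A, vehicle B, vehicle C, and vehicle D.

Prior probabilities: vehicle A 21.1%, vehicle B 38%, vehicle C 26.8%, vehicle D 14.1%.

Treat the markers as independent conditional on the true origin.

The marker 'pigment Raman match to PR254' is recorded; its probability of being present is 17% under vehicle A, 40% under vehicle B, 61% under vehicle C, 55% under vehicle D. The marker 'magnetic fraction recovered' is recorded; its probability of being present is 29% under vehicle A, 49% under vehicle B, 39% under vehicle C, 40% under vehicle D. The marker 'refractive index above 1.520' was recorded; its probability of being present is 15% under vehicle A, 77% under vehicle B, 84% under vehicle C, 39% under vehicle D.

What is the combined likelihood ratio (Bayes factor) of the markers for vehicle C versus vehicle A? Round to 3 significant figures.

27.0

The Bayes factor is the ratio of the joint likelihoods of the marker pattern under the two hypotheses.
  vehicle C: 0.61 × 0.39 × 0.84 = 0.19984
  vehicle A: 0.17 × 0.29 × 0.15 = 0.007395
Bayes factor = 0.19984 / 0.007395 ≈ 27.0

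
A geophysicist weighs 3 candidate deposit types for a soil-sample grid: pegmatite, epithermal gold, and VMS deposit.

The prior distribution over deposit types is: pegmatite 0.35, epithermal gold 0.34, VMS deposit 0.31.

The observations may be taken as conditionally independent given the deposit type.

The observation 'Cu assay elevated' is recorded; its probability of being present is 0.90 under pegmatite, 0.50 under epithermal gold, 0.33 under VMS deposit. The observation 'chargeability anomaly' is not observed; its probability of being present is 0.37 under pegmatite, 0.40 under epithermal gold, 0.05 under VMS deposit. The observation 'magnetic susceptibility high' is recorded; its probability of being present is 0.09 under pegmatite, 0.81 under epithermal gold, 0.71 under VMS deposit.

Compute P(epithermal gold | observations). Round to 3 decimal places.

0.487

Multiply each prior by the joint likelihood of the evidence pattern (using 1 − P(present | H) for each absent observation):
  pegmatite: 0.35 × 0.90 × (1 − 0.37) × 0.09 = 0.017861
  epithermal gold: 0.34 × 0.50 × (1 − 0.40) × 0.81 = 0.08262
  VMS deposit: 0.31 × 0.33 × (1 − 0.05) × 0.71 = 0.069001
Normalizing constant Z = 0.017861 + 0.08262 + 0.069001 = 0.16948.
P(epithermal gold | evidence) = 0.08262 / 0.16948 ≈ 0.487.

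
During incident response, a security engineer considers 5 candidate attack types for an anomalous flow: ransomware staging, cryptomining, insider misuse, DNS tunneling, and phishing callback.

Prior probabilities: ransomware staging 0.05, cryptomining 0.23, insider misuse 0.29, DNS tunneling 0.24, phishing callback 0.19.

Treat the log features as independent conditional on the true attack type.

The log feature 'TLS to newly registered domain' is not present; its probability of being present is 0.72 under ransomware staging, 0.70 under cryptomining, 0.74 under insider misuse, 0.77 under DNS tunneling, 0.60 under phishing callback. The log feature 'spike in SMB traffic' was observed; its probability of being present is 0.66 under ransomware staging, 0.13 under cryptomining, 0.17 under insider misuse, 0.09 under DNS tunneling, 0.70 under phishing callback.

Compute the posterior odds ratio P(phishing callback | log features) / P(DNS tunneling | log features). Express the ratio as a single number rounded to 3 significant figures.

10.7

The normalizing constant cancels in an odds ratio, so compute prior × likelihood for the two hypotheses only (using 1 − P(present | H) for each absent log feature):
  phishing callback: 0.19 × (1 − 0.60) × 0.70 = 0.0532
  DNS tunneling: 0.24 × (1 − 0.77) × 0.09 = 0.004968
Odds(phishing callback : DNS tunneling) = 0.0532 / 0.004968 ≈ 10.7.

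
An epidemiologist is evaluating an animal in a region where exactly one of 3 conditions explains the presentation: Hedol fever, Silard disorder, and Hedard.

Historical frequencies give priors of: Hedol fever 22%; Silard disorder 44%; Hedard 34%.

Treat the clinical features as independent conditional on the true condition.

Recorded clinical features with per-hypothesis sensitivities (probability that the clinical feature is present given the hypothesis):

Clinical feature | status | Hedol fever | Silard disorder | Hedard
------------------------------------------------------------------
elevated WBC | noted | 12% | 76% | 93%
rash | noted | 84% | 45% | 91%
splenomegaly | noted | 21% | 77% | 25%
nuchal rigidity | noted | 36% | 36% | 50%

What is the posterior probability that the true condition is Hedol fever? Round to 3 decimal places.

0.021

By Bayes' rule with conditional independence, the unnormalized weight for each hypothesis is prior × ∏ likelihoods:
  Hedol fever: 0.22 × 0.12 × 0.84 × 0.21 × 0.36 = 0.0016765
  Silard disorder: 0.44 × 0.76 × 0.45 × 0.77 × 0.36 = 0.041713
  Hedard: 0.34 × 0.93 × 0.91 × 0.25 × 0.50 = 0.035968
Normalizing constant Z = 0.0016765 + 0.041713 + 0.035968 = 0.079357.
P(Hedol fever | evidence) = 0.0016765 / 0.079357 ≈ 0.021.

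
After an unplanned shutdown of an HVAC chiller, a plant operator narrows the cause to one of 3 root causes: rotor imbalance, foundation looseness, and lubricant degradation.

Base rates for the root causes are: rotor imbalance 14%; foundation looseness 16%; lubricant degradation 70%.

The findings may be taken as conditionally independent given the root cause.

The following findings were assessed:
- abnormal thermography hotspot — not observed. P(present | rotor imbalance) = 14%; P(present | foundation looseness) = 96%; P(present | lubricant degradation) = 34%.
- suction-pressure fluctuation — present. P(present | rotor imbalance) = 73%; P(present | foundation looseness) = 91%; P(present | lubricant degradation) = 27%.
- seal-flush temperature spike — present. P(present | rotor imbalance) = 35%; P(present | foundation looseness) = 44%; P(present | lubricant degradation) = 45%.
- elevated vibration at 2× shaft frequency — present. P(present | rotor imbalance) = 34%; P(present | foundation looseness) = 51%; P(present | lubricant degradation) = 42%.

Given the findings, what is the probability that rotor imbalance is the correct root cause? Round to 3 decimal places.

Multiply each prior by the joint likelihood of the evidence pattern (using 1 − P(present | H) for each absent finding):
  rotor imbalance: 0.14 × (1 − 0.14) × 0.73 × 0.35 × 0.34 = 0.010459
  foundation looseness: 0.16 × (1 − 0.96) × 0.91 × 0.44 × 0.51 = 0.0013069
  lubricant degradation: 0.70 × (1 − 0.34) × 0.27 × 0.45 × 0.42 = 0.023576
The unnormalized weights sum to 0.035342.
P(rotor imbalance | evidence) = 0.010459 / 0.035342 ≈ 0.296.

0.296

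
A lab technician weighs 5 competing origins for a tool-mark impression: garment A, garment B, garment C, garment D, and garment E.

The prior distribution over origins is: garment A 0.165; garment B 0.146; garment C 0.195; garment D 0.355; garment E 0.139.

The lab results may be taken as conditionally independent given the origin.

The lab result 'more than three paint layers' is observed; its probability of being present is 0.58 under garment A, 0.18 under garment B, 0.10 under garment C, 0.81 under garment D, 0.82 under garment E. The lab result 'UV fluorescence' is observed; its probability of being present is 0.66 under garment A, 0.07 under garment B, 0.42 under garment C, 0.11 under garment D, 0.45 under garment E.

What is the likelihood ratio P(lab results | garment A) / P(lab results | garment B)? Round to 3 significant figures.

30.4

The Bayes factor is the ratio of the joint likelihoods of the lab result pattern under the two hypotheses.
  garment A: 0.58 × 0.66 = 0.3828
  garment B: 0.18 × 0.07 = 0.0126
Bayes factor = 0.3828 / 0.0126 ≈ 30.4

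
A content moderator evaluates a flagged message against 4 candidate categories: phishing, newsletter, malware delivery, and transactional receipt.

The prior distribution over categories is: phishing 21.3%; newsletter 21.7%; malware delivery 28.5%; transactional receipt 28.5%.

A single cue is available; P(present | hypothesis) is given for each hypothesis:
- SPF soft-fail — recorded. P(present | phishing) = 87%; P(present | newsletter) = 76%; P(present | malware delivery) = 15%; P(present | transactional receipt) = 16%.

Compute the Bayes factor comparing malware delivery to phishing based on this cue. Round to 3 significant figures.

0.172

The Bayes factor is the ratio of the two likelihoods.
  malware delivery: 0.15
  phishing: 0.87
Bayes factor = 0.15 / 0.87 ≈ 0.172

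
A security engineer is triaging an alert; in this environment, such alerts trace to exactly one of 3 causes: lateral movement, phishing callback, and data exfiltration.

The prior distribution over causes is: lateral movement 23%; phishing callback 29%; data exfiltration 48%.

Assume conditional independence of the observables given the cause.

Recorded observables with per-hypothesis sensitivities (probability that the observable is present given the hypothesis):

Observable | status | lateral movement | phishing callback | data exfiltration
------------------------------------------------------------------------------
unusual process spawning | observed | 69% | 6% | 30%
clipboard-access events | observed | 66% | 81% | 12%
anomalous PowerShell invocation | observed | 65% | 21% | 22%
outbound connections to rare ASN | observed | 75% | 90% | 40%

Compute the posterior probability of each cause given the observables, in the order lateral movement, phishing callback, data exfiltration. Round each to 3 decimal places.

0.924, 0.048, 0.028

For each hypothesis, the unnormalized posterior weight is prior × product of the observable likelihoods:
  lateral movement: 0.23 × 0.69 × 0.66 × 0.65 × 0.75 = 0.051062
  phishing callback: 0.29 × 0.06 × 0.81 × 0.21 × 0.90 = 0.0026638
  data exfiltration: 0.48 × 0.30 × 0.12 × 0.22 × 0.40 = 0.0015206
Normalizing constant Z = 0.051062 + 0.0026638 + 0.0015206 = 0.055246.
P(lateral movement | evidence) = 0.051062 / 0.055246 ≈ 0.924
P(phishing callback | evidence) = 0.0026638 / 0.055246 ≈ 0.048
P(data exfiltration | evidence) = 0.0015206 / 0.055246 ≈ 0.028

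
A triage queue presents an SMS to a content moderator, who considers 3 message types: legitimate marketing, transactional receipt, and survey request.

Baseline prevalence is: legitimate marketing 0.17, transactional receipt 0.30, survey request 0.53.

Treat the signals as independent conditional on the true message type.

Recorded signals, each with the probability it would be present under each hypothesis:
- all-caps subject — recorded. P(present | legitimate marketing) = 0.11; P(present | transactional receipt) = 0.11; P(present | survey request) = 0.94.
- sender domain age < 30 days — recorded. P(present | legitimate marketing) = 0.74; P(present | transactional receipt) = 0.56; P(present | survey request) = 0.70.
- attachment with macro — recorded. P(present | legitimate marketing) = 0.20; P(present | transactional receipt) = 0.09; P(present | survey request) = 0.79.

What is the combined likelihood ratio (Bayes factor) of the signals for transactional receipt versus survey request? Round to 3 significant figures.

0.0107

Take the product of per-signal likelihoods under each hypothesis, then divide.
  transactional receipt: 0.11 × 0.56 × 0.09 = 0.005544
  survey request: 0.94 × 0.70 × 0.79 = 0.51982
Bayes factor = 0.005544 / 0.51982 ≈ 0.0107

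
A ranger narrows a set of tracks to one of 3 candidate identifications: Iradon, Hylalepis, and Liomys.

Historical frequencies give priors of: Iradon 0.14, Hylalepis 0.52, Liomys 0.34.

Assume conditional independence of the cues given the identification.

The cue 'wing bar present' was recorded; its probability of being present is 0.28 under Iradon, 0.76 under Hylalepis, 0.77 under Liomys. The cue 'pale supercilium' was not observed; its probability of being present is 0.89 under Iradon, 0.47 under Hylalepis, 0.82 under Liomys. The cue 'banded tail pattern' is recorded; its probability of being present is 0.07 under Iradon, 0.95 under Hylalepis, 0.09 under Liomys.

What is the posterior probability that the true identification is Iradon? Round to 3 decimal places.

By Bayes' rule with conditional independence, the unnormalized weight for each hypothesis is prior × ∏ likelihoods (using 1 − P(present | H) for each absent cue):
  Iradon: 0.14 × 0.28 × (1 − 0.89) × 0.07 = 0.00030184
  Hylalepis: 0.52 × 0.76 × (1 − 0.47) × 0.95 = 0.19898
  Liomys: 0.34 × 0.77 × (1 − 0.82) × 0.09 = 0.0042412
The unnormalized weights sum to 0.20353.
P(Iradon | evidence) = 0.00030184 / 0.20353 ≈ 0.001.

0.001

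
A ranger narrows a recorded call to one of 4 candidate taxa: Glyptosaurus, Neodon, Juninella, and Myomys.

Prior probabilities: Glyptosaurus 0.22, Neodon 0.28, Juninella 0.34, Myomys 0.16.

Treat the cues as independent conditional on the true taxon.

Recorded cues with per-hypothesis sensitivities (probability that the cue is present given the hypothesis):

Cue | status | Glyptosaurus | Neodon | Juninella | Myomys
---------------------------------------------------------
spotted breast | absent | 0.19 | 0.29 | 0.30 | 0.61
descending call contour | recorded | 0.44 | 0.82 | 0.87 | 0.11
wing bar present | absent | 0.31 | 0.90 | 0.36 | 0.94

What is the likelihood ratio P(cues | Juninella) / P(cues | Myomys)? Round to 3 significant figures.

151

The Bayes factor is the ratio of the joint likelihoods of the cue pattern under the two hypotheses (using 1 − P(present | H) for each absent cue).
  Juninella: (1 − 0.30) × 0.87 × (1 − 0.36) = 0.38976
  Myomys: (1 − 0.61) × 0.11 × (1 − 0.94) = 0.002574
Bayes factor = 0.38976 / 0.002574 ≈ 151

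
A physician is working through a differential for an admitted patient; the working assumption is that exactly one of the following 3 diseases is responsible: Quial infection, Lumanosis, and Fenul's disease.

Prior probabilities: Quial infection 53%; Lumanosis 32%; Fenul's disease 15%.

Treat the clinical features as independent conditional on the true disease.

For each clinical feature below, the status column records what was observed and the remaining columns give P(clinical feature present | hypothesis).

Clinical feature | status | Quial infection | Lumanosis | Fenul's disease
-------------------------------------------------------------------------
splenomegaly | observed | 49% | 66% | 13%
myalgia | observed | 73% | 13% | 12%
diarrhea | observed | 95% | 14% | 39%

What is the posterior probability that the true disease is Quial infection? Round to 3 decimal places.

Multiply each prior by the joint likelihood of the clinical feature pattern:
  Quial infection: 0.53 × 0.49 × 0.73 × 0.95 = 0.1801
  Lumanosis: 0.32 × 0.66 × 0.13 × 0.14 = 0.0038438
  Fenul's disease: 0.15 × 0.13 × 0.12 × 0.39 = 0.0009126
Marginal likelihood of the evidence = 0.18486.
P(Quial infection | evidence) = 0.1801 / 0.18486 ≈ 0.974.

0.974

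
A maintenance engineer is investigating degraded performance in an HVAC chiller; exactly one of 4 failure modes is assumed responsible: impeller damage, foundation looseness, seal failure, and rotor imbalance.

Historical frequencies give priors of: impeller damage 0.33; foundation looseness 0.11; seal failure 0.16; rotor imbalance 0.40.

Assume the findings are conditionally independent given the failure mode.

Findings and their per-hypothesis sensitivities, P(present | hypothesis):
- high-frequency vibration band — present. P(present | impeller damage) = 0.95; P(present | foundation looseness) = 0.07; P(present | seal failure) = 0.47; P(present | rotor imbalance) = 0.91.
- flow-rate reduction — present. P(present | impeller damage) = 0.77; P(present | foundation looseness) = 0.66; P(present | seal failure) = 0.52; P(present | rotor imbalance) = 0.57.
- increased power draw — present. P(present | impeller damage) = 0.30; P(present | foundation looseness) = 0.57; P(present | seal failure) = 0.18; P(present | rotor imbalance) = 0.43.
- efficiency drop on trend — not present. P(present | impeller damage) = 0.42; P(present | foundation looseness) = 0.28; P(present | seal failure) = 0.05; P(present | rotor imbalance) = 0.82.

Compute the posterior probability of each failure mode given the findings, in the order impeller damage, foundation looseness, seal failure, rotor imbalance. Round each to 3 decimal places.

0.628, 0.031, 0.100, 0.240

For each hypothesis, the unnormalized posterior weight is prior × product of the finding likelihoods (using 1 − P(present | H) for each absent finding):
  impeller damage: 0.33 × 0.95 × 0.77 × 0.30 × (1 − 0.42) = 0.042003
  foundation looseness: 0.11 × 0.07 × 0.66 × 0.57 × (1 − 0.28) = 0.0020857
  seal failure: 0.16 × 0.47 × 0.52 × 0.18 × (1 − 0.05) = 0.0066868
  rotor imbalance: 0.40 × 0.91 × 0.57 × 0.43 × (1 − 0.82) = 0.016059
Normalizing constant Z = 0.042003 + 0.0020857 + 0.0066868 + 0.016059 = 0.066834.
P(impeller damage | evidence) = 0.042003 / 0.066834 ≈ 0.628
P(foundation looseness | evidence) = 0.0020857 / 0.066834 ≈ 0.031
P(seal failure | evidence) = 0.0066868 / 0.066834 ≈ 0.100
P(rotor imbalance | evidence) = 0.016059 / 0.066834 ≈ 0.240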